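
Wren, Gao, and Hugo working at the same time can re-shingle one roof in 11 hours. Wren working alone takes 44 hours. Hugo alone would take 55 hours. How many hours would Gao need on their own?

Combined rate is 1/11 per hour.
Known contribution: 1/44 + 1/55 = (5 + 4)/220 = 9/220 per hour.
So Gao's rate is 1/11 − 9/220 = 1/20, meaning 20 hours alone.

20 hours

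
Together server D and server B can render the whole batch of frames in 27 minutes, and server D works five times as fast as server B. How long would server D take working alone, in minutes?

162/5 minutes

Let server B's rate be r; then server D's rate is 5r, so together (5 + 1)r = 6r = 1/27.
Thus r = 1/162 per minute.
Server B alone: 162 minutes; server D alone: 162/5 minutes.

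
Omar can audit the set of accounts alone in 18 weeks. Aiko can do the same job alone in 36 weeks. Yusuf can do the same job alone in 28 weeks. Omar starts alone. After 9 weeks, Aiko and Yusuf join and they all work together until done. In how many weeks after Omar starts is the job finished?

In the first 9 weeks Omar alone does 9/18 = 1/2 of the job, leaving 1/2.
Once everyone is working, combined rate: 1/18 + 1/36 + 1/28 = (14 + 7 + 9)/252 = 30/252 = 5/42 per week.
Remaining 1/2 at 5/42 per week takes 21/5 weeks.
Total from the start = 9 + 21/5 = 66/5 weeks.

66/5 weeks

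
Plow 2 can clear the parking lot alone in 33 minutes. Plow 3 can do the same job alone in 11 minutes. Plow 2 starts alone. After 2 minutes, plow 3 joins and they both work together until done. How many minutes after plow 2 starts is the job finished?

In the first 2 minutes plow 2 alone does 2/33 of the job, leaving 31/33.
Once everyone is working, combined rate: 1/33 + 1/11 = (1 + 3)/33 = 4/33 per minute.
Remaining 31/33 at 4/33 per minute takes 31/4 minutes.
Total from the start = 2 + 31/4 = 39/4 minutes.

39/4 minutes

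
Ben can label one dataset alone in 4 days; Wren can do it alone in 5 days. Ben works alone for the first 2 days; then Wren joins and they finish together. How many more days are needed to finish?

10/9 days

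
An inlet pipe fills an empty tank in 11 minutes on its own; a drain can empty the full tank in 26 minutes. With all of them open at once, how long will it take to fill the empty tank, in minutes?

Net rate = 1/11 − 1/26 = (26 − 11)/286 = 15/286 per minute.
Filling time = 1 ÷ (15/286) = 286/15 minutes.

286/15 minutes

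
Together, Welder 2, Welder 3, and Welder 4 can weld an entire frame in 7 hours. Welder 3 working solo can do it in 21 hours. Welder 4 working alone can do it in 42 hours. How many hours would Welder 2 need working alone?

14 hours

Combined rate is 1/7 per hour.
Known contribution: 1/21 + 1/42 = (2 + 1)/42 = 3/42 = 1/14 per hour.
So Welder 2's rate is 1/7 − 1/14 = 1/14, meaning 14 hours alone.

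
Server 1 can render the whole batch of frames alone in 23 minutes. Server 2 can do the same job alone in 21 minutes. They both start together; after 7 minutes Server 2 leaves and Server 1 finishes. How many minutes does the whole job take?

46/3 minutes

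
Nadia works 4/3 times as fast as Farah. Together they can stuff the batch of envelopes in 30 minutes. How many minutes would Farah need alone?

70 minutes

Let Farah's rate be r; then Nadia's rate is (4/3)r, so together (4/3 + 1)r = (7/3)r = 1/30.
Thus r = 1/70 per minute.
Farah alone: 70 minutes; Nadia alone: 105/2 minutes.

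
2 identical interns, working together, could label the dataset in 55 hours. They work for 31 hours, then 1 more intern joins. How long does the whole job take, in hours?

One intern does 1/110 of the job per hour.
After 31 hours with 2 interns, 31/55 is done (24/55 left).
With 3 interns the rate is 3/110, so the rest takes 24/55 ÷ 3/110 = 16 hours.
Total = 31 + 16 = 47 hours.

47 hours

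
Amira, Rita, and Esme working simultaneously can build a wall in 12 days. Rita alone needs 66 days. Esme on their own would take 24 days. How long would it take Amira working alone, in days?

264/7 days

Combined rate is 1/12 per day.
Known contribution: 1/66 + 1/24 = (4 + 11)/264 = 15/264 = 5/88 per day.
So Amira's rate is 1/12 − 5/88 = 7/264, meaning 264/7 days alone.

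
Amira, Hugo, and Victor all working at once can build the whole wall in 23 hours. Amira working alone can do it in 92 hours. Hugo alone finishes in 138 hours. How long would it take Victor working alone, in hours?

276/7 hours

Combined rate is 1/23 per hour.
Known contribution: 1/92 + 1/138 = (3 + 2)/276 = 5/276 per hour.
So Victor's rate is 1/23 − 5/276 = 7/276, meaning 276/7 hours alone.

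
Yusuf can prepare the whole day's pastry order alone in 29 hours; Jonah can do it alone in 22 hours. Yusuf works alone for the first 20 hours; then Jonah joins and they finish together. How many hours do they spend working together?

In 20 hours Yusuf does 20/29 of the job, leaving 9/29.
Yusuf and Jonah together work at 51/638 per hour, so finishing takes 9/29 ÷ 51/638 = 66/17 hours.

66/17 hours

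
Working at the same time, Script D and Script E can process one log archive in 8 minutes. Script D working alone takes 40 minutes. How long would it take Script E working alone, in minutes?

10 minutes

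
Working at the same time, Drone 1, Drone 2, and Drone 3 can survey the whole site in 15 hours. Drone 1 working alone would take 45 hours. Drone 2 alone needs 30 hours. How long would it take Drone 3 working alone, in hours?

90 hours

Combined rate is 1/15 per hour.
Known contribution: 1/45 + 1/30 = (2 + 3)/90 = 5/90 = 1/18 per hour.
So Drone 3's rate is 1/15 − 1/18 = 1/90, meaning 90 hours alone.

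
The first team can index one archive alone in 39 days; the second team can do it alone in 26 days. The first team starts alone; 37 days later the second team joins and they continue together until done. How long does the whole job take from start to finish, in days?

189/5 days

In 37 days the first team does 37/39 of the job, leaving 2/39.
The first team and the second team together work at 5/78 per day, so finishing takes 2/39 ÷ 5/78 = 4/5 days.
Total time = 37 + 4/5 = 189/5 days.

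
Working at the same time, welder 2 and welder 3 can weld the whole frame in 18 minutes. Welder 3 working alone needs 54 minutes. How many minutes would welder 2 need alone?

27 minutes

Combined rate is 1/18 per minute.
Known contribution: 1/54 per minute.
So welder 2's rate is 1/18 − 1/54 = 1/27, meaning 27 minutes alone.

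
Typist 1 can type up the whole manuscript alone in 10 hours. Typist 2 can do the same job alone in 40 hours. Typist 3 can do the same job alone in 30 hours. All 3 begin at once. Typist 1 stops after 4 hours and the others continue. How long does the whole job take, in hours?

In the first 4 hours the combined rate is 19/120, so 19/30 of the job is done, leaving 11/30.
After Typist 1 leaves the rate is 7/120 per hour; the remaining 11/30 takes 44/7 hours.
Total = 4 + 44/7 = 72/7 hours.

72/7 hours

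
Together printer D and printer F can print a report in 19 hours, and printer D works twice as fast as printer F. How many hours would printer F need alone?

57 hours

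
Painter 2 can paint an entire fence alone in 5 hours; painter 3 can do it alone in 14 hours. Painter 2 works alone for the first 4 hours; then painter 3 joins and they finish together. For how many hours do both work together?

14/19 hours

In 4 hours painter 2 does 4/5 of the job, leaving 1/5.
Painter 2 and painter 3 together work at 19/70 per hour, so finishing takes 1/5 ÷ 19/70 = 14/19 hours.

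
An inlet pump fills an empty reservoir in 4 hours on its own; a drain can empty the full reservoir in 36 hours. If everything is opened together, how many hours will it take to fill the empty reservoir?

Net rate = 1/4 − 1/36 = (9 − 1)/36 = 8/36 = 2/9 per hour.
Filling time = 1 ÷ (2/9) = 9/2 hours.

9/2 hours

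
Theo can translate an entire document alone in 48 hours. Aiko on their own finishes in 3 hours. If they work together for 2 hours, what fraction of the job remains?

7/24

Combined rate: 1/48 + 1/3 = (1 + 16)/48 = 17/48 per hour.
In 2 hours they complete 2·17/48 = 17/24 of the job.
So 7/24 remains.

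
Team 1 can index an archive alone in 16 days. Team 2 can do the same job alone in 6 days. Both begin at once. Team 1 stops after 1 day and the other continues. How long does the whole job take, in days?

In the first 1 day the combined rate is 11/48, so 11/48 of the job is done, leaving 37/48.
After team 1 leaves the rate is 1/6 per day; the remaining 37/48 takes 37/8 days.
Total = 1 + 37/8 = 45/8 days.

45/8 days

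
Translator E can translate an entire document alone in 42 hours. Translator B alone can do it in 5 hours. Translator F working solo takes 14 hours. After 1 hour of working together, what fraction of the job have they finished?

Combined rate: 1/42 + 1/5 + 1/14 = (5 + 42 + 15)/210 = 62/210 = 31/105 per hour.
In 1 hour they complete 1·31/105 = 31/105 of the job.

31/105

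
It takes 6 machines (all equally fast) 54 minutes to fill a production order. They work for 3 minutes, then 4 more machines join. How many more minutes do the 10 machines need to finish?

One machine does 1/324 of the job per minute.
After 3 minutes with 6 machines, 1/18 is done (17/18 left).
With 10 machines the rate is 10/324 = 5/162, so the rest takes 17/18 ÷ 5/162 = 153/5 minutes.

153/5 minutes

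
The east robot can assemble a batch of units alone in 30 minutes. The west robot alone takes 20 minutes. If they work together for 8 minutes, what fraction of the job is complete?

2/3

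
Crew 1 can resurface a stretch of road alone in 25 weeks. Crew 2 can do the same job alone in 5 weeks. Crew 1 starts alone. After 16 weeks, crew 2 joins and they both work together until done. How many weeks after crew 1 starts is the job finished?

35/2 weeks

In the first 16 weeks crew 1 alone does 16/25 of the job, leaving 9/25.
Once everyone is working, combined rate: 1/25 + 1/5 = (1 + 5)/25 = 6/25 per week.
Remaining 9/25 at 6/25 per week takes 3/2 weeks.
Total from the start = 16 + 3/2 = 35/2 weeks.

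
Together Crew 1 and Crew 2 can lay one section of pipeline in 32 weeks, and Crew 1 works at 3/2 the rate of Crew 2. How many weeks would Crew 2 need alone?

80 weeks

Let Crew 2's rate be r; then Crew 1's rate is (3/2)r, so together (3/2 + 1)r = (5/2)r = 1/32.
Thus r = 1/80 per week.
Crew 2 alone: 80 weeks; Crew 1 alone: 160/3 weeks.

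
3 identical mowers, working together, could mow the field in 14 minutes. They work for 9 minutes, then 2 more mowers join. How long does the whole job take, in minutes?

One mower does 1/42 of the job per minute.
After 9 minutes with 3 mowers, 9/14 is done (5/14 left).
With 5 mowers the rate is 5/42, so the rest takes 5/14 ÷ 5/42 = 3 minutes.
Total = 9 + 3 = 12 minutes.

12 minutes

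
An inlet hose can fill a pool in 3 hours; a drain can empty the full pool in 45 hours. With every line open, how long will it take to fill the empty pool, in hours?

45/14 hours

Net rate = 1/3 − 1/45 = (15 − 1)/45 = 14/45 per hour.
Filling time = 1 ÷ (14/45) = 45/14 hours.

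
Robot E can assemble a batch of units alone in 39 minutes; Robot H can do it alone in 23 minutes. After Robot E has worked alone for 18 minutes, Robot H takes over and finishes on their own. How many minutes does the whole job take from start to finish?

In 18 minutes Robot E does 18/39 = 6/13 of the job, leaving 7/13.
Robot H works at 1/23 per minute, so finishing takes 7/13 ÷ 1/23 = 161/13 minutes.
Total time = 18 + 161/13 = 395/13 minutes.

395/13 minutes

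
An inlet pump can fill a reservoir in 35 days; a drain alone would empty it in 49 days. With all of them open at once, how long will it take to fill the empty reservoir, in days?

Net rate = 1/35 − 1/49 = (7 − 5)/245 = 2/245 per day.
Filling time = 1 ÷ (2/245) = 245/2 days.

245/2 days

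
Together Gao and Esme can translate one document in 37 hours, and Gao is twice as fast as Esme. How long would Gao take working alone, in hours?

111/2 hours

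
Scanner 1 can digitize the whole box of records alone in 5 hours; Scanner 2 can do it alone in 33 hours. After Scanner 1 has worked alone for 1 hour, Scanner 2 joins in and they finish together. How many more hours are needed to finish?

66/19 hours

In 1 hour Scanner 1 does 1/5 of the job, leaving 4/5.
Scanner 1 and Scanner 2 together work at 38/165 per hour, so finishing takes 4/5 ÷ 38/165 = 66/19 hours.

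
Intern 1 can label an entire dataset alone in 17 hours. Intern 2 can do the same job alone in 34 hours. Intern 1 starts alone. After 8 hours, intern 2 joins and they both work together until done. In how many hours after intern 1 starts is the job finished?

14 hours

In the first 8 hours intern 1 alone does 8/17 of the job, leaving 9/17.
Once everyone is working, combined rate: 1/17 + 1/34 = (2 + 1)/34 = 3/34 per hour.
Remaining 9/17 at 3/34 per hour takes 6 hours.
Total from the start = 8 + 6 = 14 hours.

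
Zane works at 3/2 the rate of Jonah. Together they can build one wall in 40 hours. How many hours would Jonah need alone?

Let Jonah's rate be r; then Zane's rate is (3/2)r, so together (3/2 + 1)r = (5/2)r = 1/40.
Thus r = 1/100 per hour.
Jonah alone: 100 hours; Zane alone: 200/3 hours.

100 hours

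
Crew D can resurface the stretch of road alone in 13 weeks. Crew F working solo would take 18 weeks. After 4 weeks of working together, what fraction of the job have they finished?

Combined rate: 1/13 + 1/18 = (18 + 13)/234 = 31/234 per week.
In 4 weeks they complete 4·31/234 = 62/117 of the job.

62/117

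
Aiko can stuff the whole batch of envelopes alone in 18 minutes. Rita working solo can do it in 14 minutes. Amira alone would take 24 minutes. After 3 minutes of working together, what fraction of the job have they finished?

Combined rate: 1/18 + 1/14 + 1/24 = (28 + 36 + 21)/504 = 85/504 per minute.
In 3 minutes they complete 3·85/504 = 85/168 of the job.

85/168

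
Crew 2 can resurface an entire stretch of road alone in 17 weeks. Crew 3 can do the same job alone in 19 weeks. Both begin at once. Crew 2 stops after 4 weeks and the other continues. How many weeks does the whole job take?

247/17 weeks

In the first 4 weeks the combined rate is 36/323, so 144/323 of the job is done, leaving 179/323.
After crew 2 leaves the rate is 1/19 per week; the remaining 179/323 takes 179/17 weeks.
Total = 4 + 179/17 = 247/17 weeks.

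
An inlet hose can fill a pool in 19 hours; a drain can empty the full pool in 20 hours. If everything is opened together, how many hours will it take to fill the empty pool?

380 hours

Net rate = 1/19 − 1/20 = (20 − 19)/380 = 1/380 per hour.
Filling time = 1 ÷ (1/380) = 380 hours.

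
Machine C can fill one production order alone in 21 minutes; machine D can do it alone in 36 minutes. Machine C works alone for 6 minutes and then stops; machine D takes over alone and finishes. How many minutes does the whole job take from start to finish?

In 6 minutes machine C does 6/21 = 2/7 of the job, leaving 5/7.
Machine D works at 1/36 per minute, so finishing takes 5/7 ÷ 1/36 = 180/7 minutes.
Total time = 6 + 180/7 = 222/7 minutes.

222/7 minutes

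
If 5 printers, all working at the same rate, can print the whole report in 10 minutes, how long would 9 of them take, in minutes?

Total work is 5·10 = 50 printer-minutes.
With 9 printers: 50/9 minutes.

50/9 minutes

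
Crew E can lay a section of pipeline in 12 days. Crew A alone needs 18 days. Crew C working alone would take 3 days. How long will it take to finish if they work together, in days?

Combined rate: 1/12 + 1/18 + 1/3 = (3 + 2 + 12)/36 = 17/36 per day.
Time = 1 ÷ (17/36) = 36/17 days.

36/17 days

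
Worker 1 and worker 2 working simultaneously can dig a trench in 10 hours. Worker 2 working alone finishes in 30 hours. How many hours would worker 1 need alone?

Combined rate is 1/10 per hour.
Known contribution: 1/30 per hour.
So worker 1's rate is 1/10 − 1/30 = 1/15, meaning 15 hours alone.

15 hours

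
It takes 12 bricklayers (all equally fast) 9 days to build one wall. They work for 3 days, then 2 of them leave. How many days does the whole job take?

51/5 days

One bricklayer does 1/108 of the job per day.
After 3 days with 12 bricklayers, 1/3 is done (2/3 left).
With 10 bricklayers the rate is 10/108 = 5/54, so the rest takes 2/3 ÷ 5/54 = 36/5 days.
Total = 3 + 36/5 = 51/5 days.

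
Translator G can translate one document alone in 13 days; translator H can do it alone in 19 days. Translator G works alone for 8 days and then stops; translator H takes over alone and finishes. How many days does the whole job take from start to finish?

199/13 days

In 8 days translator G does 8/13 of the job, leaving 5/13.
Translator H works at 1/19 per day, so finishing takes 5/13 ÷ 1/19 = 95/13 days.
Total time = 8 + 95/13 = 199/13 days.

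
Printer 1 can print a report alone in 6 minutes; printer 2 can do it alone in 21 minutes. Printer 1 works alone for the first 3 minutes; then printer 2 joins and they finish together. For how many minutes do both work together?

7/3 minutes

In 3 minutes printer 1 does 3/6 = 1/2 of the job, leaving 1/2.
Printer 1 and printer 2 together work at 3/14 per minute, so finishing takes 1/2 ÷ 3/14 = 7/3 minutes.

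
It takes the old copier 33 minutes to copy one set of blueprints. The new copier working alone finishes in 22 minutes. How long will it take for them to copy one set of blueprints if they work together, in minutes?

Combined rate: 1/33 + 1/22 = (2 + 3)/66 = 5/66 per minute.
Time = 1 ÷ (5/66) = 66/5 minutes.

66/5 minutes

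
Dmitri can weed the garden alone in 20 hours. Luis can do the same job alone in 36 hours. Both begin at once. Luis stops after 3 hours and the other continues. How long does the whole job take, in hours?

55/3 hours

In the first 3 hours the combined rate is 7/90, so 7/30 of the job is done, leaving 23/30.
After Luis leaves the rate is 1/20 per hour; the remaining 23/30 takes 46/3 hours.
Total = 3 + 46/3 = 55/3 hours.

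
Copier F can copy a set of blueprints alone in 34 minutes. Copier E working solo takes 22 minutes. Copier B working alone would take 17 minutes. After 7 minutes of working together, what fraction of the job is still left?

12/187

Combined rate: 1/34 + 1/22 + 1/17 = (11 + 17 + 22)/374 = 50/374 = 25/187 per minute.
In 7 minutes they complete 7·25/187 = 175/187 of the job.
So 12/187 remains.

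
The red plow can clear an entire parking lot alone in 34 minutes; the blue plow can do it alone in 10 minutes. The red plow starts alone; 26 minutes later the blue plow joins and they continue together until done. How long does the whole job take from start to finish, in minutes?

In 26 minutes the red plow does 26/34 = 13/17 of the job, leaving 4/17.
The red plow and the blue plow together work at 11/85 per minute, so finishing takes 4/17 ÷ 11/85 = 20/11 minutes.
Total time = 26 + 20/11 = 306/11 minutes.

306/11 minutes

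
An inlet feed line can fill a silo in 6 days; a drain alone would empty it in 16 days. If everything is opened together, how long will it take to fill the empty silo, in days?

48/5 days

Net rate = 1/6 − 1/16 = (8 − 3)/48 = 5/48 per day.
Filling time = 1 ÷ (5/48) = 48/5 days.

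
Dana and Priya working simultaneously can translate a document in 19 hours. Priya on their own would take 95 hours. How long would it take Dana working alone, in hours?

95/4 hours

Combined rate is 1/19 per hour.
Known contribution: 1/95 per hour.
So Dana's rate is 1/19 − 1/95 = 4/95, meaning 95/4 hours alone.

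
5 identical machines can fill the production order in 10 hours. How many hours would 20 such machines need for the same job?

5/2 hours

Total work is 5·10 = 50 machine-hours.
With 20 machines: 50/20 = 5/2 hours.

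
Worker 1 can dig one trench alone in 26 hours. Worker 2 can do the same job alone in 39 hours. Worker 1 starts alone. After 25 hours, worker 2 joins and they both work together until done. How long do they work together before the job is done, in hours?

In the first 25 hours worker 1 alone does 25/26 of the job, leaving 1/26.
Once everyone is working, combined rate: 1/26 + 1/39 = (3 + 2)/78 = 5/78 per hour.
Remaining 1/26 at 5/78 per hour takes 3/5 hours.

3/5 hours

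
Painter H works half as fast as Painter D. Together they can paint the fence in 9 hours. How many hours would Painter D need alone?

Let Painter D's rate be r; then Painter H's rate is (1/2)r, so together (1/2 + 1)r = (3/2)r = 1/9.
Thus r = 2/27 per hour.
Painter D alone: 27/2 hours; Painter H alone: 27 hours.

27/2 hours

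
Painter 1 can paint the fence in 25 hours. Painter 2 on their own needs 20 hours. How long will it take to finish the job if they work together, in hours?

100/9 hours

With two workers the combined time is the product over the sum: 25·20/(25+20) = 500/45 = 100/9 hours.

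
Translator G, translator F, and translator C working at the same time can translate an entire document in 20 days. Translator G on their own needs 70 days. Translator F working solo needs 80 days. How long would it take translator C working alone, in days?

Combined rate is 1/20 per day.
Known contribution: 1/70 + 1/80 = (8 + 7)/560 = 15/560 = 3/112 per day.
So translator C's rate is 1/20 − 3/112 = 13/560, meaning 560/13 days alone.

560/13 days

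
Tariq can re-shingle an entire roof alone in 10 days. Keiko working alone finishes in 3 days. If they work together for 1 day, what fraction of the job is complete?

Combined rate: 1/10 + 1/3 = (3 + 10)/30 = 13/30 per day.
In 1 day they complete 1·13/30 = 13/30 of the job.

13/30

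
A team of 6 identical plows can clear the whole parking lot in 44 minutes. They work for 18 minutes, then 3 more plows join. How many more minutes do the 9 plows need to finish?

52/3 minutes

One plow does 1/264 of the job per minute.
After 18 minutes with 6 plows, 9/22 is done (13/22 left).
With 9 plows the rate is 9/264 = 3/88, so the rest takes 13/22 ÷ 3/88 = 52/3 minutes.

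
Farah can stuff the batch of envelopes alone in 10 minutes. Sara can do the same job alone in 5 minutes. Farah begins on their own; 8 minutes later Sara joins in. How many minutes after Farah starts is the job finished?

26/3 minutes

In the first 8 minutes Farah alone does 8/10 = 4/5 of the job, leaving 1/5.
Once everyone is working, combined rate: 1/10 + 1/5 = (1 + 2)/10 = 3/10 per minute.
Remaining 1/5 at 3/10 per minute takes 2/3 minutes.
Total from the start = 8 + 2/3 = 26/3 minutes.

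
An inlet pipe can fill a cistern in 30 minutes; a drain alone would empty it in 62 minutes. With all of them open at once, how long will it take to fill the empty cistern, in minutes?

Net rate = 1/30 − 1/62 = (31 − 15)/930 = 16/930 = 8/465 per minute.
Filling time = 1 ÷ (8/465) = 465/8 minutes.

465/8 minutes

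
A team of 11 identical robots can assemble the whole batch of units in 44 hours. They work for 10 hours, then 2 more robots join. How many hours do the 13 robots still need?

374/13 hours

One robot does 1/484 of the job per hour.
After 10 hours with 11 robots, 5/22 is done (17/22 left).
With 13 robots the rate is 13/484, so the rest takes 17/22 ÷ 13/484 = 374/13 hours.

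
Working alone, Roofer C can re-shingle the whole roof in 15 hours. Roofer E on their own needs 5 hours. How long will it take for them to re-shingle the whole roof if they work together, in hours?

With two workers the combined time is the product over the sum: 15·5/(15+5) = 75/20 = 15/4 hours.

15/4 hours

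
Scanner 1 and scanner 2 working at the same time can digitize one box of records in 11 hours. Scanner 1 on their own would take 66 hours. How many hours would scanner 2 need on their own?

66/5 hours

Combined rate is 1/11 per hour.
Known contribution: 1/66 per hour.
So scanner 2's rate is 1/11 − 1/66 = 5/66, meaning 66/5 hours alone.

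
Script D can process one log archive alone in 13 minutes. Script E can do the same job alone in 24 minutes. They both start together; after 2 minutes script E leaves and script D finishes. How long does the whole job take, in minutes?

143/12 minutes

In the first 2 minutes the combined rate is 37/312, so 37/156 of the job is done, leaving 119/156.
After script E leaves the rate is 1/13 per minute; the remaining 119/156 takes 119/12 minutes.
Total = 2 + 119/12 = 143/12 minutes.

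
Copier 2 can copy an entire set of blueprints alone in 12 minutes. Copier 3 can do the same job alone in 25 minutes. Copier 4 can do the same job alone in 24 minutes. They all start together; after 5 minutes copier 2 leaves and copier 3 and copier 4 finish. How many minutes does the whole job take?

In the first 5 minutes the combined rate is 33/200, so 33/40 of the job is done, leaving 7/40.
After copier 2 leaves the rate is 49/600 per minute; the remaining 7/40 takes 15/7 minutes.
Total = 5 + 15/7 = 50/7 minutes.

50/7 minutes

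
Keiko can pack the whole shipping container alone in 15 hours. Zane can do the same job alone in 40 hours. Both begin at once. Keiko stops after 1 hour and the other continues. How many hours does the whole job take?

In the first 1 hour the combined rate is 11/120, so 11/120 of the job is done, leaving 109/120.
After Keiko leaves the rate is 1/40 per hour; the remaining 109/120 takes 109/3 hours.
Total = 1 + 109/3 = 112/3 hours.

112/3 hours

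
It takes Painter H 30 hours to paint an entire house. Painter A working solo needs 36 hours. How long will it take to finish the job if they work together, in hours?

180/11 hours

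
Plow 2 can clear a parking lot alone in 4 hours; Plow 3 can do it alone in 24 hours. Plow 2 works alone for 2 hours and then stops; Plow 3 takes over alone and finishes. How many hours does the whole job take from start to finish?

14 hours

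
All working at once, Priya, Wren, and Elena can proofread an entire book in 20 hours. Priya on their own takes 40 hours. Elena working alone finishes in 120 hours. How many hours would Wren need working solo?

60 hours

Combined rate is 1/20 per hour.
Known contribution: 1/40 + 1/120 = (3 + 1)/120 = 4/120 = 1/30 per hour.
So Wren's rate is 1/20 − 1/30 = 1/60, meaning 60 hours alone.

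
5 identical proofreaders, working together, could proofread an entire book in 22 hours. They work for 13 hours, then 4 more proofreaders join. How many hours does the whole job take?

One proofreader does 1/110 of the job per hour.
After 13 hours with 5 proofreaders, 13/22 is done (9/22 left).
With 9 proofreaders the rate is 9/110, so the rest takes 9/22 ÷ 9/110 = 5 hours.
Total = 13 + 5 = 18 hours.

18 hours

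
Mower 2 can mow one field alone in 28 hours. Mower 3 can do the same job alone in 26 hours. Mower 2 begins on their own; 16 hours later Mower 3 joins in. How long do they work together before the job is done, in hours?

In the first 16 hours Mower 2 alone does 16/28 = 4/7 of the job, leaving 3/7.
Once everyone is working, combined rate: 1/28 + 1/26 = (13 + 14)/364 = 27/364 per hour.
Remaining 3/7 at 27/364 per hour takes 52/9 hours.

52/9 hours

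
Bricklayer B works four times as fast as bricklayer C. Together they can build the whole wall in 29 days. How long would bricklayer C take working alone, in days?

145 days

Let bricklayer C's rate be r; then bricklayer B's rate is 4r, so together (4 + 1)r = 5r = 1/29.
Thus r = 1/145 per day.
Bricklayer C alone: 145 days; bricklayer B alone: 145/4 days.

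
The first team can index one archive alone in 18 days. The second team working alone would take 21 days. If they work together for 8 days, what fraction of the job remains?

Combined rate: 1/18 + 1/21 = (7 + 6)/126 = 13/126 per day.
In 8 days they complete 8·13/126 = 52/63 of the job.
So 11/63 remains.

11/63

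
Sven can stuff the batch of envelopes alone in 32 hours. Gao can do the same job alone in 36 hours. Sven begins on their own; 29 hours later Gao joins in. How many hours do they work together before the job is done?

27/17 hours

In the first 29 hours Sven alone does 29/32 of the job, leaving 3/32.
Once everyone is working, combined rate: 1/32 + 1/36 = (9 + 8)/288 = 17/288 per hour.
Remaining 3/32 at 17/288 per hour takes 27/17 hours.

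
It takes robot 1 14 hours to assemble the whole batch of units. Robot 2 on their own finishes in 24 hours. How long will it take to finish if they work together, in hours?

168/19 hours

Combined rate: 1/14 + 1/24 = (12 + 7)/168 = 19/168 per hour.
Time = 1 ÷ (19/168) = 168/19 hours.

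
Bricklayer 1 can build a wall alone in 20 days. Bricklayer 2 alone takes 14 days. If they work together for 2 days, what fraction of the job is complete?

17/70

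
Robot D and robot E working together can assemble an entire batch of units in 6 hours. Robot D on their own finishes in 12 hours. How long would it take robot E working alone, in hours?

Combined rate is 1/6 per hour.
Known contribution: 1/12 per hour.
So robot E's rate is 1/6 − 1/12 = 1/12, meaning 12 hours alone.

12 hours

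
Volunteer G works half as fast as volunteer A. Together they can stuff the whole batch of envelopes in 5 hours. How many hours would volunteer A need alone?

15/2 hours

Let volunteer A's rate be r; then volunteer G's rate is (1/2)r, so together (1/2 + 1)r = (3/2)r = 1/5.
Thus r = 2/15 per hour.
Volunteer A alone: 15/2 hours; volunteer G alone: 15 hours.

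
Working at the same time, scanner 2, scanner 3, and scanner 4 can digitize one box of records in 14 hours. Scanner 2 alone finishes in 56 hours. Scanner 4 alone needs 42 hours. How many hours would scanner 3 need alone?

168/5 hours

Combined rate is 1/14 per hour.
Known contribution: 1/56 + 1/42 = (3 + 4)/168 = 7/168 = 1/24 per hour.
So scanner 3's rate is 1/14 − 1/24 = 5/168, meaning 168/5 hours alone.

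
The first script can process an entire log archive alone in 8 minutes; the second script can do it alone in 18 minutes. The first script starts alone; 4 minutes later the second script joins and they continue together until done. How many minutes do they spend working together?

36/13 minutes

In 4 minutes the first script does 4/8 = 1/2 of the job, leaving 1/2.
The first script and the second script together work at 13/72 per minute, so finishing takes 1/2 ÷ 13/72 = 36/13 minutes.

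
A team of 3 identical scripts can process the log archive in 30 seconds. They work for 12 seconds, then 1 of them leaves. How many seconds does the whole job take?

39 seconds

One script does 1/90 of the job per second.
After 12 seconds with 3 scripts, 2/5 is done (3/5 left).
With 2 scripts the rate is 2/90 = 1/45, so the rest takes 3/5 ÷ 1/45 = 27 seconds.
Total = 12 + 27 = 39 seconds.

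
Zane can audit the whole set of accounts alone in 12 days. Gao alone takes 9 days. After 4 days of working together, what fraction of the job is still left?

Combined rate: 1/12 + 1/9 = (3 + 4)/36 = 7/36 per day.
In 4 days they complete 4·7/36 = 7/9 of the job.
So 2/9 remains.

2/9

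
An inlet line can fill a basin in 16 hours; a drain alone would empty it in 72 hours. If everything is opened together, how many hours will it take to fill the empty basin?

144/7 hours

Net rate = 1/16 − 1/72 = (9 − 2)/144 = 7/144 per hour.
Filling time = 1 ÷ (7/144) = 144/7 hours.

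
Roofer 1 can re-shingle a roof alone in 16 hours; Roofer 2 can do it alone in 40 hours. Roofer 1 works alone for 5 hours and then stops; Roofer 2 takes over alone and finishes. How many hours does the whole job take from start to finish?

65/2 hours

In 5 hours Roofer 1 does 5/16 of the job, leaving 11/16.
Roofer 2 works at 1/40 per hour, so finishing takes 11/16 ÷ 1/40 = 55/2 hours.
Total time = 5 + 55/2 = 65/2 hours.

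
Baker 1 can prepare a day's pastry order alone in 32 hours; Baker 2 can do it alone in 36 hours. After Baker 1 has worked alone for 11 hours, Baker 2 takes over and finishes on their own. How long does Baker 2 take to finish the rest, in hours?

189/8 hours

In 11 hours Baker 1 does 11/32 of the job, leaving 21/32.
Baker 2 works at 1/36 per hour, so finishing takes 21/32 ÷ 1/36 = 189/8 hours.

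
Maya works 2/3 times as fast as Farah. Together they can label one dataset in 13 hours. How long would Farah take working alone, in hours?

Let Farah's rate be r; then Maya's rate is (2/3)r, so together (2/3 + 1)r = (5/3)r = 1/13.
Thus r = 3/65 per hour.
Farah alone: 65/3 hours; Maya alone: 65/2 hours.

65/3 hours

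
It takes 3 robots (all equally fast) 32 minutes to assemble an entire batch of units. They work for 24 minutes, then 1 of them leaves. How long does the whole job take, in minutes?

36 minutes

One robot does 1/96 of the job per minute.
After 24 minutes with 3 robots, 3/4 is done (1/4 left).
With 2 robots the rate is 2/96 = 1/48, so the rest takes 1/4 ÷ 1/48 = 12 minutes.
Total = 24 + 12 = 36 minutes.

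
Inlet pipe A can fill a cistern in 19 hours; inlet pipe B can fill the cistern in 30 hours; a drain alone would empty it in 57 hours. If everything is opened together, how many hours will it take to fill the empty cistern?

Net rate = 1/19 + 1/30 − 1/57 = (30 + 19 − 10)/570 = 39/570 = 13/190 per hour.
Filling time = 1 ÷ (13/190) = 190/13 hours.

190/13 hours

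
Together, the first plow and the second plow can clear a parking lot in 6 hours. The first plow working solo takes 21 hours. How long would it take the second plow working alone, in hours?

42/5 hours

Combined rate is 1/6 per hour.
Known contribution: 1/21 per hour.
So the second plow's rate is 1/6 − 1/21 = 5/42, meaning 42/5 hours alone.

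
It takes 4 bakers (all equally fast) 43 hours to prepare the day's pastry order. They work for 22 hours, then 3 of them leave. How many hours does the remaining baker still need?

84 hours

One baker does 1/172 of the job per hour.
After 22 hours with 4 bakers, 22/43 is done (21/43 left).
With 1 baker the rate is 1/172, so the rest takes 21/43 ÷ 1/172 = 84 hours.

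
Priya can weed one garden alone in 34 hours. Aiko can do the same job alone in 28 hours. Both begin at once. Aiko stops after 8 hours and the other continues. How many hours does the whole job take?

170/7 hours

In the first 8 hours the combined rate is 31/476, so 62/119 of the job is done, leaving 57/119.
After Aiko leaves the rate is 1/34 per hour; the remaining 57/119 takes 114/7 hours.
Total = 8 + 114/7 = 170/7 hours.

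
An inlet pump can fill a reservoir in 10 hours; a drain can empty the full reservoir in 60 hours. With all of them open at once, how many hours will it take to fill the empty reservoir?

12 hours

Net rate = 1/10 − 1/60 = (6 − 1)/60 = 5/60 = 1/12 per hour.
Filling time = 1 ÷ (1/12) = 12 hours.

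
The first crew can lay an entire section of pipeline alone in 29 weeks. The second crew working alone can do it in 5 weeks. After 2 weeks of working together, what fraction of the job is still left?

Combined rate: 1/29 + 1/5 = (5 + 29)/145 = 34/145 per week.
In 2 weeks they complete 2·34/145 = 68/145 of the job.
So 77/145 remains.

77/145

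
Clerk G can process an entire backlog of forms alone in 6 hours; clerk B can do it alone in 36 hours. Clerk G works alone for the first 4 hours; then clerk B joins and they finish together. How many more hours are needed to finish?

12/7 hours

In 4 hours clerk G does 4/6 = 2/3 of the job, leaving 1/3.
Clerk G and clerk B together work at 7/36 per hour, so finishing takes 1/3 ÷ 7/36 = 12/7 hours.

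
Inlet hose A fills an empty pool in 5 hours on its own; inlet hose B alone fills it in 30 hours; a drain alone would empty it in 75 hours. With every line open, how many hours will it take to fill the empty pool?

50/11 hours

Net rate = 1/5 + 1/30 − 1/75 = (30 + 5 − 2)/150 = 33/150 = 11/50 per hour.
Filling time = 1 ÷ (11/50) = 50/11 hours.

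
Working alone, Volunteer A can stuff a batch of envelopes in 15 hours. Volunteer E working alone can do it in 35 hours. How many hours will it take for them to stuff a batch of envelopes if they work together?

Combined rate: 1/15 + 1/35 = (7 + 3)/105 = 10/105 = 2/21 per hour.
Time = 1 ÷ (2/21) = 21/2 hours.

21/2 hours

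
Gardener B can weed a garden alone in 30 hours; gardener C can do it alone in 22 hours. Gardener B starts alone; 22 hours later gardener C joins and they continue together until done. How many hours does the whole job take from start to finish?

In 22 hours gardener B does 22/30 = 11/15 of the job, leaving 4/15.
Gardener B and gardener C together work at 13/165 per hour, so finishing takes 4/15 ÷ 13/165 = 44/13 hours.
Total time = 22 + 44/13 = 330/13 hours.

330/13 hours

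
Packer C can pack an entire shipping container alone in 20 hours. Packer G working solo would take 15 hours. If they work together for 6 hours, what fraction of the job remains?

3/10

Combined rate: 1/20 + 1/15 = (3 + 4)/60 = 7/60 per hour.
In 6 hours they complete 6·7/60 = 7/10 of the job.
So 3/10 remains.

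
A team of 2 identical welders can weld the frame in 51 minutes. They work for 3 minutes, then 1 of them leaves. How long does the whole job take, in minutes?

One welder does 1/102 of the job per minute.
After 3 minutes with 2 welders, 1/17 is done (16/17 left).
With 1 welder the rate is 1/102, so the rest takes 16/17 ÷ 1/102 = 96 minutes.
Total = 3 + 96 = 99 minutes.

99 minutes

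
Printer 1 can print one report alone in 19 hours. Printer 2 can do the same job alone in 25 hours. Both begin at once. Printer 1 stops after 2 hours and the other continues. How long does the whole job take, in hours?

In the first 2 hours the combined rate is 44/475, so 88/475 of the job is done, leaving 387/475.
After Printer 1 leaves the rate is 1/25 per hour; the remaining 387/475 takes 387/19 hours.
Total = 2 + 387/19 = 425/19 hours.

425/19 hours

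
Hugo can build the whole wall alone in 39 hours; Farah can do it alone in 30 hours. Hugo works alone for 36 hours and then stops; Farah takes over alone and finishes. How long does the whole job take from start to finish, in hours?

In 36 hours Hugo does 36/39 = 12/13 of the job, leaving 1/13.
Farah works at 1/30 per hour, so finishing takes 1/13 ÷ 1/30 = 30/13 hours.
Total time = 36 + 30/13 = 498/13 hours.

498/13 hours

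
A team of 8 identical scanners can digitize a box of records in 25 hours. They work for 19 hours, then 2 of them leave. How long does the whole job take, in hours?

27 hours

One scanner does 1/200 of the job per hour.
After 19 hours with 8 scanners, 19/25 is done (6/25 left).
With 6 scanners the rate is 6/200 = 3/100, so the rest takes 6/25 ÷ 3/100 = 8 hours.
Total = 19 + 8 = 27 hours.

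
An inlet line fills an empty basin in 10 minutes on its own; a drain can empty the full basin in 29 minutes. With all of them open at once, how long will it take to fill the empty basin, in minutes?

Net rate = 1/10 − 1/29 = (29 − 10)/290 = 19/290 per minute.
Filling time = 1 ÷ (19/290) = 290/19 minutes.

290/19 minutes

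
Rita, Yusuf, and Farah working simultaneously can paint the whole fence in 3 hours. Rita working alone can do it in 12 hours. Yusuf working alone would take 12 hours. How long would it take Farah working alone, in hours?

6 hours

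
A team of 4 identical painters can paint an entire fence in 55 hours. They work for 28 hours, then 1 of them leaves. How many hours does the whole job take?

One painter does 1/220 of the job per hour.
After 28 hours with 4 painters, 28/55 is done (27/55 left).
With 3 painters the rate is 3/220, so the rest takes 27/55 ÷ 3/220 = 36 hours.
Total = 28 + 36 = 64 hours.

64 hours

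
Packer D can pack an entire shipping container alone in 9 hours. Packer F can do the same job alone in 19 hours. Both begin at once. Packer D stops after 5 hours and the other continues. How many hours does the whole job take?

76/9 hours

In the first 5 hours the combined rate is 28/171, so 140/171 of the job is done, leaving 31/171.
After packer D leaves the rate is 1/19 per hour; the remaining 31/171 takes 31/9 hours.
Total = 5 + 31/9 = 76/9 hours.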